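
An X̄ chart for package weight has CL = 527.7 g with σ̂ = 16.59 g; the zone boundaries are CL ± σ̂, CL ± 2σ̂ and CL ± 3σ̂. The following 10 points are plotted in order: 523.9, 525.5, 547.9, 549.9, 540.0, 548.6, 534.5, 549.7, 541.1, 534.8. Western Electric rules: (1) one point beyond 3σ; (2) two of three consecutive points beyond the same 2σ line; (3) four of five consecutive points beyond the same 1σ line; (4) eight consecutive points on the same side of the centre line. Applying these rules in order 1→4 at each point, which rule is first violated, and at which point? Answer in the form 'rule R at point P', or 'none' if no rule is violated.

Zone of each point (C = within 1σ̂, B = 1σ̂–2σ̂, A = 2σ̂–3σ̂, * = beyond 3σ̂; sign = side of CL): 1:-C, 2:-C, 3:+B, 4:+B, 5:+C, 6:+B, 7:+C, 8:+B, 9:+C, 10:+C
Rule 4 (eight consecutive points on the same side of the centre line) is satisfied at point 10.

rule 4 at point 10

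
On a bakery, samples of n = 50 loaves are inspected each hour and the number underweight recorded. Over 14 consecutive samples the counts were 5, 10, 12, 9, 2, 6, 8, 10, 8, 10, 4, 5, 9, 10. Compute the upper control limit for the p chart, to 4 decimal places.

0.3075

p̄ = Σdᵢ / (k·n) = 108 / (14 × 50) = 0.15429
UCL = p̄ + 3·√(p̄(1−p̄)/n) = 0.15429 + 3 × √(0.15429×0.84571/50) = 0.15429 + 3 × 0.05108 = 0.30754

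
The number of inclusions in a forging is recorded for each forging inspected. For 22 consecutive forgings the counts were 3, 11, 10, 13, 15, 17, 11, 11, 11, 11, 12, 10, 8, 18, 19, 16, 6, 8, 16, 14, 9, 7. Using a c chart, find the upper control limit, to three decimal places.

c̄ = (3 + 11 + 10 + 13 + 15 + 17 + 11 + 11 + 11 + 11 + 12 + 10 + 8 + 18 + 19 + 16 + 6 + 8 + 16 + 14 + 9 + 7) / 22 = 256 / 22 = 11.6364
UCL = c̄ + 3√c̄ = 11.6364 + 3 × √11.6364 = 11.6364 + 3 × 3.4112 = 21.8700

21.870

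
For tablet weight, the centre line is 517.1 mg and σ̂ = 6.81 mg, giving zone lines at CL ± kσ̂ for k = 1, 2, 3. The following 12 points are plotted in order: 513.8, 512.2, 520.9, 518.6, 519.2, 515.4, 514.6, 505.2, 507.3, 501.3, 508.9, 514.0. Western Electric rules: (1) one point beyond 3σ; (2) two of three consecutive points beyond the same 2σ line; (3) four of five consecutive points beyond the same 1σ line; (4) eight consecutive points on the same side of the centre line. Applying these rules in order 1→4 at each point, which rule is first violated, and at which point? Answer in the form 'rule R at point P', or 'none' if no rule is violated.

rule 3 at point 11

Zone of each point (C = within 1σ̂, B = 1σ̂–2σ̂, A = 2σ̂–3σ̂, * = beyond 3σ̂; sign = side of CL): 1:-C, 2:-C, 3:+C, 4:+C, 5:+C, 6:-C, 7:-C, 8:-B, 9:-B, 10:-A, 11:-B, 12:-C
Rule 3 (four of five consecutive points beyond the same 1σ limit) is satisfied at point 11.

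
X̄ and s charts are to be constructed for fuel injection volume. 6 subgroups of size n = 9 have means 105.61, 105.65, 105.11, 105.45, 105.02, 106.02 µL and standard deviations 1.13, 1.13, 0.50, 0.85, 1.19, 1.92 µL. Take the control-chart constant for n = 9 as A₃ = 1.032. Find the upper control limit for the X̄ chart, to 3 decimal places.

X̄̄ = (105.61 + 105.65 + 105.11 + 105.45 + 105.02 + 106.02) / 6 = 105.4767
s̄ = (1.13 + 1.13 + 0.50 + 0.85 + 1.19 + 1.92) / 6 = 1.1200
UCL = X̄̄ + A₃·s̄ = 105.4767 + 1.032 × 1.1200 = 106.6325

106.633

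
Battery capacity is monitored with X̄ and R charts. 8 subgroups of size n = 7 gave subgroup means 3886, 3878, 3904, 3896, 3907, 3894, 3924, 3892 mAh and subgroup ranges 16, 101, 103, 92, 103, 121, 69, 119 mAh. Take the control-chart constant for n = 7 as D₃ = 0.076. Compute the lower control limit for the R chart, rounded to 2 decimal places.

6.88

R̄ = (16 + 101 + 103 + 92 + 103 + 121 + 69 + 119) / 8 = 724.0000 / 8 = 90.5000
LCL_R = D₃·R̄ = 0.076 × 90.5000 = 6.8780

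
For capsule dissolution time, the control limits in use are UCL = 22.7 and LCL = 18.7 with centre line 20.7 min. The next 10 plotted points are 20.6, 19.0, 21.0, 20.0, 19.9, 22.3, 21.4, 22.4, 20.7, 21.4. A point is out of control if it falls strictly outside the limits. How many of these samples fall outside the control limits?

0

All 10 points lie within [18.7, 22.7].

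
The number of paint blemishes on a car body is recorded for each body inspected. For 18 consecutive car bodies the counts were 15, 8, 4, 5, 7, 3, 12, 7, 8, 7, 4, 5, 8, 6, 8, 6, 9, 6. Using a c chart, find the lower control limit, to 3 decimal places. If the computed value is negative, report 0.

c̄ = (15 + 8 + 4 + 5 + 7 + 3 + 12 + 7 + 8 + 7 + 4 + 5 + 8 + 6 + 8 + 6 + 9 + 6) / 18 = 128 / 18 = 7.1111
LCL = c̄ − 3√c̄ = 7.1111 − 3 × 2.6667 = -0.8889 → 0 (cannot be negative)

0.000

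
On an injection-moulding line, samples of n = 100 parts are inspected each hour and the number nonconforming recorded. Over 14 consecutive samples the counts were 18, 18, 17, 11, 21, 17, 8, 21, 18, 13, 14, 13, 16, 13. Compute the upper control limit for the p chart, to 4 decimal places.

0.2645

p̄ = Σdᵢ / (k·n) = 218 / (14 × 100) = 0.15571
UCL = p̄ + 3·√(p̄(1−p̄)/n) = 0.15571 + 3 × √(0.15571×0.84429/100) = 0.15571 + 3 × 0.03626 = 0.26449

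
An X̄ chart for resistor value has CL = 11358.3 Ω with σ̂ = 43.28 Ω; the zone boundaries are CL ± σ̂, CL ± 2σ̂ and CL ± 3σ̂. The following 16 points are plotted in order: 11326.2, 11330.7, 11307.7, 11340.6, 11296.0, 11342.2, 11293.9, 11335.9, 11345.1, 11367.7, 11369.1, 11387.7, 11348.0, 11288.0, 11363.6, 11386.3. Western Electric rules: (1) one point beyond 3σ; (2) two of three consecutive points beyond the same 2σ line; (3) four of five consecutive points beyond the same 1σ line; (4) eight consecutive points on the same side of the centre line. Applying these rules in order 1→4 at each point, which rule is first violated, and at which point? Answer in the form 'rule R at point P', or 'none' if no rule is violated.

Zone of each point (C = within 1σ̂, B = 1σ̂–2σ̂, A = 2σ̂–3σ̂, * = beyond 3σ̂; sign = side of CL): 1:-C, 2:-C, 3:-B, 4:-C, 5:-B, 6:-C, 7:-B, 8:-C, 9:-C, 10:+C, 11:+C, 12:+C, 13:-C, 14:-B, 15:+C, 16:+C
Rule 4 (eight consecutive points on the same side of the centre line) is satisfied at point 8.

rule 4 at point 8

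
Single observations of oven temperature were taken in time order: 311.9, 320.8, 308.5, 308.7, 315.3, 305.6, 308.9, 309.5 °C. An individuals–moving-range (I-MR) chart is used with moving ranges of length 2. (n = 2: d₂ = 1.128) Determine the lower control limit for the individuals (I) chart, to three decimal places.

X̄ = (311.9 + 320.8 + 308.5 + 308.7 + 315.3 + 305.6 + 308.9 + 309.5) / 8 = 311.1500
Moving ranges: 8.9, 12.3, 0.2, 6.6, 9.7, 3.3, 0.6; M̄R̄ = 41.6000 / 7 = 5.9429
LCL = X̄ − 3·M̄R̄/d₂ = 311.1500 − 3 × 5.9429 / 1.128 = 295.3445

295.345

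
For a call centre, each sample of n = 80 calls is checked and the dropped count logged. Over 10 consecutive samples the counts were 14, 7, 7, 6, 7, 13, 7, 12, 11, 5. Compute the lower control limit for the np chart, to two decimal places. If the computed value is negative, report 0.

p̄ = Σdᵢ / (k·n) = 89 / (10 × 80) = 0.11125
LCL = np̄ − 3·√(np̄(1−p̄)) = 8.9000 − 3 × 2.8124 = 0.4627

0.46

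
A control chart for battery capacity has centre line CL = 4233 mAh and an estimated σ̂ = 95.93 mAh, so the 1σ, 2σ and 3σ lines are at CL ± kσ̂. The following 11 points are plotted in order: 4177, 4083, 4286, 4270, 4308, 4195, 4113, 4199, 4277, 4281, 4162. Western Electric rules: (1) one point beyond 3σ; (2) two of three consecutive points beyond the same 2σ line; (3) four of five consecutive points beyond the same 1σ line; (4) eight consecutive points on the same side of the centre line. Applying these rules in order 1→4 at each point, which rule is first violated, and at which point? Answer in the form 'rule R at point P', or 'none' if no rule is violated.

Zone of each point (C = within 1σ̂, B = 1σ̂–2σ̂, A = 2σ̂–3σ̂, * = beyond 3σ̂; sign = side of CL): 1:-C, 2:-B, 3:+C, 4:+C, 5:+C, 6:-C, 7:-B, 8:-C, 9:+C, 10:+C, 11:-C
No rule fires across all 11 points.

none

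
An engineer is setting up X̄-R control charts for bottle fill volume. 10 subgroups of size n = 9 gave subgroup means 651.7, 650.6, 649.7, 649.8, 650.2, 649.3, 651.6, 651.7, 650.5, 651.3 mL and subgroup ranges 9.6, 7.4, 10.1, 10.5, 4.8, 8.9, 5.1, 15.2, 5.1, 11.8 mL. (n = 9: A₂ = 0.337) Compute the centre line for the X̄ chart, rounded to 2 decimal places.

X̄̄ = (651.7 + 650.6 + 649.7 + 649.8 + 650.2 + 649.3 + 651.6 + 651.7 + 650.5 + 651.3) / 10 = 6506.4000 / 10 = 650.6400
CL = X̄̄ = 650.6400

650.64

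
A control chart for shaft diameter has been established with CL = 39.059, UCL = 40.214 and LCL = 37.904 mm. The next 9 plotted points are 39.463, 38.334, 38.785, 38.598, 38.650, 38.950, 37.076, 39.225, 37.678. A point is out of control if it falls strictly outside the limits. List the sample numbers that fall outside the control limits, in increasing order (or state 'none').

Compare each point to [37.904, 40.214]: sample 7 = 37.076 < LCL; sample 9 = 37.678 < LCL.

7, 9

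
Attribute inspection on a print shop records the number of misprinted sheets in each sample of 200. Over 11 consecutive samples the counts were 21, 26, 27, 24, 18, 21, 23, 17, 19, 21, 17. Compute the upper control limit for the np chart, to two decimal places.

34.35

p̄ = Σdᵢ / (k·n) = 234 / (11 × 200) = 0.10636
UCL = np̄ + 3·√(np̄(1−p̄)) = 21.2727 + 3 × √(21.2727×0.89364) = 21.2727 + 3 × 4.3601 = 34.3529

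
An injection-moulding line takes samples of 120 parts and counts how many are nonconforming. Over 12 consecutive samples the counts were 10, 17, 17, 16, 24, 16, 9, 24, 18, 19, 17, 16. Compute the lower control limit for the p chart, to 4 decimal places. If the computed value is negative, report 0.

0.0457

p̄ = Σdᵢ / (k·n) = 203 / (12 × 120) = 0.14097
LCL = p̄ − 3·√(p̄(1−p̄)/n) = 0.14097 − 3 × 0.03177 = 0.04567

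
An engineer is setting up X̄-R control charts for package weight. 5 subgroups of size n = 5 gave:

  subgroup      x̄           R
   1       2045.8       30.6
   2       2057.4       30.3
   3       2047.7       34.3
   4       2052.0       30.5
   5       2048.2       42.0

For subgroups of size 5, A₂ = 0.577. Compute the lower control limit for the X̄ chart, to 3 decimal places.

X̄̄ = (2045.8 + 2057.4 + 2047.7 + 2052.0 + 2048.2) / 5 = 10251.1000 / 5 = 2050.2200
R̄ = (30.6 + 30.3 + 34.3 + 30.5 + 42.0) / 5 = 167.7000 / 5 = 33.5400
LCL = X̄̄ − A₂·R̄ = 2050.2200 − 0.577 × 33.5400 = 2030.8674

2030.867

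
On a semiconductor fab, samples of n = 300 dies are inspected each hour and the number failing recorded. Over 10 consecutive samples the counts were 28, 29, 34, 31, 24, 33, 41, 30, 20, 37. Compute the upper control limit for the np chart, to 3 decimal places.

p̄ = Σdᵢ / (k·n) = 307 / (10 × 300) = 0.10233
UCL = np̄ + 3·√(np̄(1−p̄)) = 30.7000 + 3 × √(30.7000×0.89767) = 30.7000 + 3 × 5.2496 = 46.4488

46.449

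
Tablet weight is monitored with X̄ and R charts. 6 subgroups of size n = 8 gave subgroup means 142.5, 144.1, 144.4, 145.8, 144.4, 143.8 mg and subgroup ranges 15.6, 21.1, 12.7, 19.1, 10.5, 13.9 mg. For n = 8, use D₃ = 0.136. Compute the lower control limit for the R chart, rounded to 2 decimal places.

2.11

R̄ = (15.6 + 21.1 + 12.7 + 19.1 + 10.5 + 13.9) / 6 = 92.9000 / 6 = 15.4833
LCL_R = D₃·R̄ = 0.136 × 15.4833 = 2.1057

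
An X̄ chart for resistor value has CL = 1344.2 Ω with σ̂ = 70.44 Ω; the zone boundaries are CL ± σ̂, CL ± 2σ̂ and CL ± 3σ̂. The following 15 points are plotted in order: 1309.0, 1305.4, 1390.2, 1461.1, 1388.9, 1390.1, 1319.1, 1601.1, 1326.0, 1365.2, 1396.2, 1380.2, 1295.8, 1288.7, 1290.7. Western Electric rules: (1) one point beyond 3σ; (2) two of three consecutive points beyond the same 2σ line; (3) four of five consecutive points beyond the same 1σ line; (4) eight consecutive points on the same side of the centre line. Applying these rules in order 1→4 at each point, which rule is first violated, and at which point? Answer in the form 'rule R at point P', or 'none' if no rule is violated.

Zone of each point (C = within 1σ̂, B = 1σ̂–2σ̂, A = 2σ̂–3σ̂, * = beyond 3σ̂; sign = side of CL): 1:-C, 2:-C, 3:+C, 4:+B, 5:+C, 6:+C, 7:-C, 8:+*, 9:-C, 10:+C, 11:+C, 12:+C, 13:-C, 14:-C, 15:-C
Rule 1 (one point beyond the 3σ limits) is satisfied at point 8.

rule 1 at point 8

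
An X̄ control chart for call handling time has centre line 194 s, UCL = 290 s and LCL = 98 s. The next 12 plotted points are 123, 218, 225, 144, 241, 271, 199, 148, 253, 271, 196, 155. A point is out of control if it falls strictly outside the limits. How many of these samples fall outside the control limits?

All 12 points lie within [98, 290].

0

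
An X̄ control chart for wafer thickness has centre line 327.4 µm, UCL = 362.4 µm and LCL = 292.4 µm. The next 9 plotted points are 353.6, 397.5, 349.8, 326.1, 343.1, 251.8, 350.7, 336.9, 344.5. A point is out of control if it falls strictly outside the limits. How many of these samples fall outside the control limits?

2

Compare each point to [292.4, 362.4]: sample 2 = 397.5 > UCL; sample 6 = 251.8 < LCL.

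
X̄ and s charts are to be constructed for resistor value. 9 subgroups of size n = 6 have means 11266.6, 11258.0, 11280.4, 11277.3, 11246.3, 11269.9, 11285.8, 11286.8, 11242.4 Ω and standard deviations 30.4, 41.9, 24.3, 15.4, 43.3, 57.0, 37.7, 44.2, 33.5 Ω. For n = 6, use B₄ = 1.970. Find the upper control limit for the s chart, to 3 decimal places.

s̄ = (30.4 + 41.9 + 24.3 + 15.4 + 43.3 + 57.0 + 37.7 + 44.2 + 33.5) / 9 = 36.4111
UCL_s = B₄·s̄ = 1.970 × 36.4111 = 71.7299

71.730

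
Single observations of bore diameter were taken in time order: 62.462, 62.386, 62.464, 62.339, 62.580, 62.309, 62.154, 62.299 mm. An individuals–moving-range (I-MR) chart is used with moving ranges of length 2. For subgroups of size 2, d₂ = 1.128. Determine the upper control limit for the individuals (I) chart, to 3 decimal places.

X̄ = (62.462 + 62.386 + 62.464 + 62.339 + 62.580 + 62.309 + 62.154 + 62.299) / 8 = 62.3741
Moving ranges: 0.076, 0.078, 0.125, 0.241, 0.271, 0.155, 0.145; M̄R̄ = 1.0910 / 7 = 0.1559
UCL = X̄ + 3·M̄R̄/d₂ = 62.3741 + 3 × 0.1559 / 1.128 = 62.7886

62.789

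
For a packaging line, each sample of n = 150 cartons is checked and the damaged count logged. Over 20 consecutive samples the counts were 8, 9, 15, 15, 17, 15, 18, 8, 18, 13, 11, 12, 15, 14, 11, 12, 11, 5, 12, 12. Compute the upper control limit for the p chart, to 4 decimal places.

p̄ = Σdᵢ / (k·n) = 251 / (20 × 150) = 0.08367
UCL = p̄ + 3·√(p̄(1−p̄)/n) = 0.08367 + 3 × √(0.08367×0.91633/150) = 0.08367 + 3 × 0.02261 = 0.15149

0.1515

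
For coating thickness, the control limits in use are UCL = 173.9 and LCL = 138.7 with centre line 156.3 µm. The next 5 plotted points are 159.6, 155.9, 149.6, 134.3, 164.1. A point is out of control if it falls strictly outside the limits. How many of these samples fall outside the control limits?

Compare each point to [138.7, 173.9]: sample 4 = 134.3 < LCL.

1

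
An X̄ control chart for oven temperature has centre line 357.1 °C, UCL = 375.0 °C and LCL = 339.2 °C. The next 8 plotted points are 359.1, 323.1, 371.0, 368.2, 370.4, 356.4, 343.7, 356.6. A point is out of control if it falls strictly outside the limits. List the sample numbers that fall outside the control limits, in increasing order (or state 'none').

Compare each point to [339.2, 375.0]: sample 2 = 323.1 < LCL.

2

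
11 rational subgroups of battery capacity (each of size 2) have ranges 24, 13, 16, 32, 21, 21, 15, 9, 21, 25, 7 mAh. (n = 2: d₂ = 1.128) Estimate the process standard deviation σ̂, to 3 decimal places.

16.441

R̄ = (24 + 13 + 16 + 32 + 21 + 21 + 15 + 9 + 21 + 25 + 7) / 11 = 18.5455
σ̂ = R̄ / d₂ = 18.5455 / 1.128 = 16.4410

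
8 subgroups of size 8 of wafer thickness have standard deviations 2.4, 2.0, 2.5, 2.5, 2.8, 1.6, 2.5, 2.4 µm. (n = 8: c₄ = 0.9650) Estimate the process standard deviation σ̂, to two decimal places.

s̄ = (2.4 + 2.0 + 2.5 + 2.5 + 2.8 + 1.6 + 2.5 + 2.4) / 8 = 2.3375
σ̂ = s̄ / c₄ = 2.3375 / 0.9650 = 2.4223

2.42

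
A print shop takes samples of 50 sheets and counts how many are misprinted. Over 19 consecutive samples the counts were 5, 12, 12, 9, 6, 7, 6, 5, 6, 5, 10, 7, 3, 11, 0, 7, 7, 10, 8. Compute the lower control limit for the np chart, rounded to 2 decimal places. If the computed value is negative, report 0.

0.00

p̄ = Σdᵢ / (k·n) = 136 / (19 × 50) = 0.14316
LCL = np̄ − 3·√(np̄(1−p̄)) = 7.1579 − 3 × 2.4765 = -0.2717 → 0 (negative, so LCL = 0)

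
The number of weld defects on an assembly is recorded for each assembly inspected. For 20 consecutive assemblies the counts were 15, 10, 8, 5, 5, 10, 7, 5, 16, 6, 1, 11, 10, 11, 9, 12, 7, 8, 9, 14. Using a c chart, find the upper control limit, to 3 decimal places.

17.925

c̄ = (15 + 10 + 8 + 5 + 5 + 10 + 7 + 5 + 16 + 6 + 1 + 11 + 10 + 11 + 9 + 12 + 7 + 8 + 9 + 14) / 20 = 179 / 20 = 8.9500
UCL = c̄ + 3√c̄ = 8.9500 + 3 × √8.9500 = 8.9500 + 3 × 2.9917 = 17.9250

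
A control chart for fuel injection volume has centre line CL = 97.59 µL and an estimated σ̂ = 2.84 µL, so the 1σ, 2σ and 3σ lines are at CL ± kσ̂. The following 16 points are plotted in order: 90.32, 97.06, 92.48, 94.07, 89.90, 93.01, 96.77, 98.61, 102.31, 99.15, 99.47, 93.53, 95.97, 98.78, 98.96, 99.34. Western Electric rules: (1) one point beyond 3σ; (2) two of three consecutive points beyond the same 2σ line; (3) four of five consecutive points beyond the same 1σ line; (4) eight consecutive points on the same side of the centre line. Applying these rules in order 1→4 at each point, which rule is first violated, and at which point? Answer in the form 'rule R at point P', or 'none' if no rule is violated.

rule 3 at point 5

Zone of each point (C = within 1σ̂, B = 1σ̂–2σ̂, A = 2σ̂–3σ̂, * = beyond 3σ̂; sign = side of CL): 1:-A, 2:-C, 3:-B, 4:-B, 5:-A, 6:-B, 7:-C, 8:+C, 9:+B, 10:+C, 11:+C, 12:-B, 13:-C, 14:+C, 15:+C, 16:+C
Rule 3 (four of five consecutive points beyond the same 1σ limit) is satisfied at point 5.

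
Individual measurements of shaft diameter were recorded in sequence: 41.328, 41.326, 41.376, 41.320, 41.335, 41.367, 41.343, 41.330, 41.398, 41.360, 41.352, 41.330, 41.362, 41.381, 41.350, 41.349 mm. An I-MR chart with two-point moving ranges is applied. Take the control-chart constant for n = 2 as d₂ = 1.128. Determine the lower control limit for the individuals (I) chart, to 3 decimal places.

41.278

X̄ = (41.328 + 41.326 + 41.376 + 41.320 + 41.335 + 41.367 + 41.343 + 41.330 + 41.398 + 41.360 + 41.352 + 41.330 + 41.362 + 41.381 + 41.350 + 41.349) / 16 = 41.3504
Moving ranges: 0.002, 0.050, 0.056, 0.015, 0.032, 0.024, 0.013, 0.068, 0.038, 0.008, 0.022, 0.032, 0.019, 0.031, 0.001; M̄R̄ = 0.4110 / 15 = 0.0274
LCL = X̄ − 3·M̄R̄/d₂ = 41.3504 − 3 × 0.0274 / 1.128 = 41.2776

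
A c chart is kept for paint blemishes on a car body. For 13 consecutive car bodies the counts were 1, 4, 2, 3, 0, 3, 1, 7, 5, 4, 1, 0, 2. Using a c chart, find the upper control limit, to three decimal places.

c̄ = (1 + 4 + 2 + 3 + 0 + 3 + 1 + 7 + 5 + 4 + 1 + 0 + 2) / 13 = 33 / 13 = 2.5385
UCL = c̄ + 3√c̄ = 2.5385 + 3 × √2.5385 = 2.5385 + 3 × 1.5933 = 7.3182

7.318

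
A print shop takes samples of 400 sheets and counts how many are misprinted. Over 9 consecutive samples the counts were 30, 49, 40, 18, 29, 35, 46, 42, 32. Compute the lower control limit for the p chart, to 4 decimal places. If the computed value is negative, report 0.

p̄ = Σdᵢ / (k·n) = 321 / (9 × 400) = 0.08917
LCL = p̄ − 3·√(p̄(1−p̄)/n) = 0.08917 − 3 × 0.01425 = 0.04642

0.0464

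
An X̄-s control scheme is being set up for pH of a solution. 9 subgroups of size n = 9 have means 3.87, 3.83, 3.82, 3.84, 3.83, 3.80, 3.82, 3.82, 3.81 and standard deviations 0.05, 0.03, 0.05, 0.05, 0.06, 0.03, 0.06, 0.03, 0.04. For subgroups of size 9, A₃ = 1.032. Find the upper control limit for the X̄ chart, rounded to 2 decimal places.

3.87

X̄̄ = (3.87 + 3.83 + 3.82 + 3.84 + 3.83 + 3.80 + 3.82 + 3.82 + 3.81) / 9 = 3.8267
s̄ = (0.05 + 0.03 + 0.05 + 0.05 + 0.06 + 0.03 + 0.06 + 0.03 + 0.04) / 9 = 0.0444
UCL = X̄̄ + A₃·s̄ = 3.8267 + 1.032 × 0.0444 = 3.8725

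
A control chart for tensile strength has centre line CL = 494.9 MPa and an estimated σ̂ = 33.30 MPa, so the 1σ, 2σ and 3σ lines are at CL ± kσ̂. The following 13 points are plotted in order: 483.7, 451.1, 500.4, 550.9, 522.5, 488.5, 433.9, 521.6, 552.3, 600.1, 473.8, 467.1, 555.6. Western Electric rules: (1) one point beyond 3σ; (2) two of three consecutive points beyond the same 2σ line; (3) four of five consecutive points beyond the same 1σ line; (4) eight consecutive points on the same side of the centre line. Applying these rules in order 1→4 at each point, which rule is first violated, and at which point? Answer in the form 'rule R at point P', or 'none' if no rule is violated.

rule 1 at point 10

Zone of each point (C = within 1σ̂, B = 1σ̂–2σ̂, A = 2σ̂–3σ̂, * = beyond 3σ̂; sign = side of CL): 1:-C, 2:-B, 3:+C, 4:+B, 5:+C, 6:-C, 7:-B, 8:+C, 9:+B, 10:+*, 11:-C, 12:-C, 13:+B
Rule 1 (one point beyond the 3σ limits) is satisfied at point 10.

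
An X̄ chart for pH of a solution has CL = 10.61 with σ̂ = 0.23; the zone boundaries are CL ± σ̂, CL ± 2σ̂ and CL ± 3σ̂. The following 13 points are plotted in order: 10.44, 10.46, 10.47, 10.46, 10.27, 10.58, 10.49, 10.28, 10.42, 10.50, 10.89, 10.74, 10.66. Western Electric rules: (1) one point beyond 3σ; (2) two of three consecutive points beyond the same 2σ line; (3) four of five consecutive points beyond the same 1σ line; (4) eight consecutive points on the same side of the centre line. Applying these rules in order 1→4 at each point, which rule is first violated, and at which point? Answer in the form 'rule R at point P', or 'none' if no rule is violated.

rule 4 at point 8

Zone of each point (C = within 1σ̂, B = 1σ̂–2σ̂, A = 2σ̂–3σ̂, * = beyond 3σ̂; sign = side of CL): 1:-C, 2:-C, 3:-C, 4:-C, 5:-B, 6:-C, 7:-C, 8:-B, 9:-C, 10:-C, 11:+B, 12:+C, 13:+C
Rule 4 (eight consecutive points on the same side of the centre line) is satisfied at point 8.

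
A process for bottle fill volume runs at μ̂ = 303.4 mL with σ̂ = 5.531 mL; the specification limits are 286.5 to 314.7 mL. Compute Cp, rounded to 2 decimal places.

Cp = (USL − LSL) / (6σ̂) = (314.7 − 286.5) / (6 × 5.531) = 28.2000 / 33.1860 = 0.8498

0.85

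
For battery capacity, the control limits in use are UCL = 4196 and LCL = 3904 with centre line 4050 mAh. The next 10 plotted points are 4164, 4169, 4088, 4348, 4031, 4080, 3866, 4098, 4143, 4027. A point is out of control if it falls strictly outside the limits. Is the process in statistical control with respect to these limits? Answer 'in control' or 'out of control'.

Compare each point to [3904, 4196]: sample 4 = 4348 > UCL; sample 7 = 3866 < LCL.

out of control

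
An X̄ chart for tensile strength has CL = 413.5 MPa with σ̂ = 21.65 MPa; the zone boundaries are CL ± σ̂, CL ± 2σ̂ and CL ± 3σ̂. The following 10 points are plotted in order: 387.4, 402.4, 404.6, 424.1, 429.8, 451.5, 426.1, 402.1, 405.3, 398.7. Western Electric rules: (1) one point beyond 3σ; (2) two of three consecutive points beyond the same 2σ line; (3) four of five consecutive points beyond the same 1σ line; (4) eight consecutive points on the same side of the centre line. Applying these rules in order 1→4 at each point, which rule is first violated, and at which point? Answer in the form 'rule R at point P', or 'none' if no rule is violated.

none

Zone of each point (C = within 1σ̂, B = 1σ̂–2σ̂, A = 2σ̂–3σ̂, * = beyond 3σ̂; sign = side of CL): 1:-B, 2:-C, 3:-C, 4:+C, 5:+C, 6:+B, 7:+C, 8:-C, 9:-C, 10:-C
No rule fires across all 10 points.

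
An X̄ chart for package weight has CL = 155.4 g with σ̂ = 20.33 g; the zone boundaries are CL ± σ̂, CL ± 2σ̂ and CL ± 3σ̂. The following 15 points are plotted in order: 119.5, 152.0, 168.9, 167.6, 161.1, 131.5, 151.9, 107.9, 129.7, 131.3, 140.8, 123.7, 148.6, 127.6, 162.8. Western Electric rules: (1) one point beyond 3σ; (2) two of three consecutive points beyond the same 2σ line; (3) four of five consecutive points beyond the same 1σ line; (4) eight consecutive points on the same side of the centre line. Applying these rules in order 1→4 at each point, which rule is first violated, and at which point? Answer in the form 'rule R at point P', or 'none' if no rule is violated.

Zone of each point (C = within 1σ̂, B = 1σ̂–2σ̂, A = 2σ̂–3σ̂, * = beyond 3σ̂; sign = side of CL): 1:-B, 2:-C, 3:+C, 4:+C, 5:+C, 6:-B, 7:-C, 8:-A, 9:-B, 10:-B, 11:-C, 12:-B, 13:-C, 14:-B, 15:+C
Rule 3 (four of five consecutive points beyond the same 1σ limit) is satisfied at point 10.

rule 3 at point 10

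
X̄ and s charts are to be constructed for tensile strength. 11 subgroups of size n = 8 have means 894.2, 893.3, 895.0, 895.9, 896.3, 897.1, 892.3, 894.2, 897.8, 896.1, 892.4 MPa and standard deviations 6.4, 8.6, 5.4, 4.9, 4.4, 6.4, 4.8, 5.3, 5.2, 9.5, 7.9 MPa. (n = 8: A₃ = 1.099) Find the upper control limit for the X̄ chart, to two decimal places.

X̄̄ = (894.2 + 893.3 + 895.0 + 895.9 + 896.3 + 897.1 + 892.3 + 894.2 + 897.8 + 896.1 + 892.4) / 11 = 894.9636
s̄ = (6.4 + 8.6 + 5.4 + 4.9 + 4.4 + 6.4 + 4.8 + 5.3 + 5.2 + 9.5 + 7.9) / 11 = 6.2545
UCL = X̄̄ + A₃·s̄ = 894.9636 + 1.099 × 6.2545 = 901.8374

901.84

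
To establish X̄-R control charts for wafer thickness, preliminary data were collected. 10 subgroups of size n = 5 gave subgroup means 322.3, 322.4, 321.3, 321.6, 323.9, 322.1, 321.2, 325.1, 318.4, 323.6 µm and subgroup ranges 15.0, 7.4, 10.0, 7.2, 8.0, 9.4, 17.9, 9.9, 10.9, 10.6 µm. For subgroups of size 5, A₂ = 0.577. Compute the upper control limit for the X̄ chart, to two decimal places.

X̄̄ = (322.3 + 322.4 + 321.3 + 321.6 + 323.9 + 322.1 + 321.2 + 325.1 + 318.4 + 323.6) / 10 = 3221.9000 / 10 = 322.1900
R̄ = (15.0 + 7.4 + 10.0 + 7.2 + 8.0 + 9.4 + 17.9 + 9.9 + 10.9 + 10.6) / 10 = 106.3000 / 10 = 10.6300
UCL = X̄̄ + A₂·R̄ = 322.1900 + 0.577 × 10.6300 = 328.3235

328.32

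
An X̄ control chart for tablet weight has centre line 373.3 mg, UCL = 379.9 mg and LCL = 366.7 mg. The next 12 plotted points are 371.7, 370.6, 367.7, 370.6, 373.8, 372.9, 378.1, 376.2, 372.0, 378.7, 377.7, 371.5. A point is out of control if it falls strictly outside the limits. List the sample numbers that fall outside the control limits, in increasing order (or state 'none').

All 12 points lie within [366.7, 379.9].

none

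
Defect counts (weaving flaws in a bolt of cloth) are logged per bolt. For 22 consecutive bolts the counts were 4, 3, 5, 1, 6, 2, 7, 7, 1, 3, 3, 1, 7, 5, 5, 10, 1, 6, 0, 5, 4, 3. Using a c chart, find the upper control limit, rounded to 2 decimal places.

10.08

c̄ = (4 + 3 + 5 + 1 + 6 + 2 + 7 + 7 + 1 + 3 + 3 + 1 + 7 + 5 + 5 + 10 + 1 + 6 + 0 + 5 + 4 + 3) / 22 = 89 / 22 = 4.0455
UCL = c̄ + 3√c̄ = 4.0455 + 3 × √4.0455 = 4.0455 + 3 × 2.0113 = 10.0794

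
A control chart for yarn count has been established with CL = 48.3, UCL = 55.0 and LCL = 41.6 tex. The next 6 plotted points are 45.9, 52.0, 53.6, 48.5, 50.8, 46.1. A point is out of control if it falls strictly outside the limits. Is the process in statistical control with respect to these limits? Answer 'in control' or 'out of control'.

in control

All 6 points lie within [41.6, 55.0].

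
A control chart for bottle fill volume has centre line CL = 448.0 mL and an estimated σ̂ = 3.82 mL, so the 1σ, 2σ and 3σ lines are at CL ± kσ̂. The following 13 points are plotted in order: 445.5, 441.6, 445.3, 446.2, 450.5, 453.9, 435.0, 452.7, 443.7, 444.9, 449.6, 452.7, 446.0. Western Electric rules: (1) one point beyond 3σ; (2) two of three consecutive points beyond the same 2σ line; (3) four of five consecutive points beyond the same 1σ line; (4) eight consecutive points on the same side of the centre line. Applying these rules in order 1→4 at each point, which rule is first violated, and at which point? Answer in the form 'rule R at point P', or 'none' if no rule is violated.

Zone of each point (C = within 1σ̂, B = 1σ̂–2σ̂, A = 2σ̂–3σ̂, * = beyond 3σ̂; sign = side of CL): 1:-C, 2:-B, 3:-C, 4:-C, 5:+C, 6:+B, 7:-*, 8:+B, 9:-B, 10:-C, 11:+C, 12:+B, 13:-C
Rule 1 (one point beyond the 3σ limits) is satisfied at point 7.

rule 1 at point 7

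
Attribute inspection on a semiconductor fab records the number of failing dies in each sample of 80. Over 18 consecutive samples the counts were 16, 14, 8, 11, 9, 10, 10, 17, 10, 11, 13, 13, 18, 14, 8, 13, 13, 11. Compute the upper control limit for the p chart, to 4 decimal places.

0.2725

p̄ = Σdᵢ / (k·n) = 219 / (18 × 80) = 0.15208
UCL = p̄ + 3·√(p̄(1−p̄)/n) = 0.15208 + 3 × √(0.15208×0.84792/80) = 0.15208 + 3 × 0.04015 = 0.27253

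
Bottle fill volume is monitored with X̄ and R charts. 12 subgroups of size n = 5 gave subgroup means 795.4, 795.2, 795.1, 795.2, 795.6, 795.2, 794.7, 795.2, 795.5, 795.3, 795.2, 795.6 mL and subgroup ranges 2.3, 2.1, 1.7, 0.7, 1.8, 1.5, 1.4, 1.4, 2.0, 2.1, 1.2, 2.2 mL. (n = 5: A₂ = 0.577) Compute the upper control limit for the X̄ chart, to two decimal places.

796.25

X̄̄ = (795.4 + 795.2 + 795.1 + 795.2 + 795.6 + 795.2 + 794.7 + 795.2 + 795.5 + 795.3 + 795.2 + 795.6) / 12 = 9543.2000 / 12 = 795.2667
R̄ = (2.3 + 2.1 + 1.7 + 0.7 + 1.8 + 1.5 + 1.4 + 1.4 + 2.0 + 2.1 + 1.2 + 2.2) / 12 = 20.4000 / 12 = 1.7000
UCL = X̄̄ + A₂·R̄ = 795.2667 + 0.577 × 1.7000 = 796.2476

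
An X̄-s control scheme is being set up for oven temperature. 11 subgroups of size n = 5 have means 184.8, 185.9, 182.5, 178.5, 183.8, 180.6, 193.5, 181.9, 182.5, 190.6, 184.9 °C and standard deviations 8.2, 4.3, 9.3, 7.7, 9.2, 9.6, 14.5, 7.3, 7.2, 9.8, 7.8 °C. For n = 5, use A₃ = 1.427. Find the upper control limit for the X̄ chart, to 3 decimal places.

X̄̄ = (184.8 + 185.9 + 182.5 + 178.5 + 183.8 + 180.6 + 193.5 + 181.9 + 182.5 + 190.6 + 184.9) / 11 = 184.5000
s̄ = (8.2 + 4.3 + 9.3 + 7.7 + 9.2 + 9.6 + 14.5 + 7.3 + 7.2 + 9.8 + 7.8) / 11 = 8.6273
UCL = X̄̄ + A₃·s̄ = 184.5000 + 1.427 × 8.6273 = 196.8111

196.811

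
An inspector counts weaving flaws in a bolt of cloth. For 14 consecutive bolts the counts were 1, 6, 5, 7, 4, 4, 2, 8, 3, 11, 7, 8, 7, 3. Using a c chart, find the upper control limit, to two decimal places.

12.42

c̄ = (1 + 6 + 5 + 7 + 4 + 4 + 2 + 8 + 3 + 11 + 7 + 8 + 7 + 3) / 14 = 76 / 14 = 5.4286
UCL = c̄ + 3√c̄ = 5.4286 + 3 × √5.4286 = 5.4286 + 3 × 2.3299 = 12.4184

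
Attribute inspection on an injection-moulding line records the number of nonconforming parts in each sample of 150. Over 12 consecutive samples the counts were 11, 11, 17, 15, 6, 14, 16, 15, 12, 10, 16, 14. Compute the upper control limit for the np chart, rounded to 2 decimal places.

23.45

p̄ = Σdᵢ / (k·n) = 157 / (12 × 150) = 0.08722
UCL = np̄ + 3·√(np̄(1−p̄)) = 13.0833 + 3 × √(13.0833×0.91278) = 13.0833 + 3 × 3.4557 = 23.4506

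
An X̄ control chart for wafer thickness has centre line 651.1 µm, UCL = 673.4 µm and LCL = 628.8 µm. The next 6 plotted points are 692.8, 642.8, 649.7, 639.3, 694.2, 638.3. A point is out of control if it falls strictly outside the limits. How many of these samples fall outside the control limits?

Compare each point to [628.8, 673.4]: sample 1 = 692.8 > UCL; sample 5 = 694.2 > UCL.

2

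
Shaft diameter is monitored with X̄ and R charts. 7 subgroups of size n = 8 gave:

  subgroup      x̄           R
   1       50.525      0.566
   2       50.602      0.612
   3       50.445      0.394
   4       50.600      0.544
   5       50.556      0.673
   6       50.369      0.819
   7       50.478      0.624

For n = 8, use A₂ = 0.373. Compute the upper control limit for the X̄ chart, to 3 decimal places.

X̄̄ = (50.525 + 50.602 + 50.445 + 50.600 + 50.556 + 50.369 + 50.478) / 7 = 353.5750 / 7 = 50.5107
R̄ = (0.566 + 0.612 + 0.394 + 0.544 + 0.673 + 0.819 + 0.624) / 7 = 4.2320 / 7 = 0.6046
UCL = X̄̄ + A₂·R̄ = 50.5107 + 0.373 × 0.6046 = 50.7362

50.736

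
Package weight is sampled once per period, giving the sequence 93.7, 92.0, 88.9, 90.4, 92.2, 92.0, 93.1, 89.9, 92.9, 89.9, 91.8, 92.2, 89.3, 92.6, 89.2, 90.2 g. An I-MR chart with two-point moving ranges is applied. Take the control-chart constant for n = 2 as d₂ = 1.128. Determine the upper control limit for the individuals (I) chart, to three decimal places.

X̄ = (93.7 + 92.0 + 88.9 + 90.4 + 92.2 + 92.0 + 93.1 + 89.9 + 92.9 + 89.9 + 91.8 + 92.2 + 89.3 + 92.6 + 89.2 + 90.2) / 16 = 91.2687
Moving ranges: 1.7, 3.1, 1.5, 1.8, 0.2, 1.1, 3.2, 3.0, 3.0, 1.9, 0.4, 2.9, 3.3, 3.4, 1.0; M̄R̄ = 31.5000 / 15 = 2.1000
UCL = X̄ + 3·M̄R̄/d₂ = 91.2687 + 3 × 2.1000 / 1.128 = 96.8539

96.854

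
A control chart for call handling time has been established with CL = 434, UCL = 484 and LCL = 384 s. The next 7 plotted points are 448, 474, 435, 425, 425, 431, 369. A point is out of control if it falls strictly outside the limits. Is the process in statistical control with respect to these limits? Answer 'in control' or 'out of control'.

out of control

Compare each point to [384, 484]: sample 7 = 369 < LCL.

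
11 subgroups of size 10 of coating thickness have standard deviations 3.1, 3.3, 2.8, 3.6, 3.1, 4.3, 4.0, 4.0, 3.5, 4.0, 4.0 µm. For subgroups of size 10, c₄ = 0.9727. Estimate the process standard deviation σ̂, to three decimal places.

3.710

s̄ = (3.1 + 3.3 + 2.8 + 3.6 + 3.1 + 4.3 + 4.0 + 4.0 + 3.5 + 4.0 + 4.0) / 11 = 3.6091
σ̂ = s̄ / c₄ = 3.6091 / 0.9727 = 3.7104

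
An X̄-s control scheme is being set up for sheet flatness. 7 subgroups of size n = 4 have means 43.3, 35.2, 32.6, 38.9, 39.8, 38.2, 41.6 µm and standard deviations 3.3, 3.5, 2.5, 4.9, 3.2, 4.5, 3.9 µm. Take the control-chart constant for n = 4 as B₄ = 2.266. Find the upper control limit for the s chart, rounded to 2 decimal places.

8.35

s̄ = (3.3 + 3.5 + 2.5 + 4.9 + 3.2 + 4.5 + 3.9) / 7 = 3.6857
UCL_s = B₄·s̄ = 2.266 × 3.6857 = 8.3518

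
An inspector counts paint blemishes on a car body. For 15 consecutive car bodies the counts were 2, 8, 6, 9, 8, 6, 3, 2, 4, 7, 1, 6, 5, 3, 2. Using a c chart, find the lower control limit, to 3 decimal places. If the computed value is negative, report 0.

0.000

c̄ = (2 + 8 + 6 + 9 + 8 + 6 + 3 + 2 + 4 + 7 + 1 + 6 + 5 + 3 + 2) / 15 = 72 / 15 = 4.8000
LCL = c̄ − 3√c̄ = 4.8000 − 3 × 2.1909 = -1.7727 → 0 (cannot be negative)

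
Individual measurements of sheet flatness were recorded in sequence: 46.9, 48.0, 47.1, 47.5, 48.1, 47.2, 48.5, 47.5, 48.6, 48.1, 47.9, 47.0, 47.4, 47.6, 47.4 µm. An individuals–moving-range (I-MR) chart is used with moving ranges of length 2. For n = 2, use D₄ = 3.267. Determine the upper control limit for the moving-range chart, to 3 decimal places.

2.264

Moving ranges: 1.1, 0.9, 0.4, 0.6, 0.9, 1.3, 1.0, 1.1, 0.5, 0.2, 0.9, 0.4, 0.2, 0.2; M̄R̄ = 9.7000 / 14 = 0.6929
UCL_MR = D₄·M̄R̄ = 3.267 × 0.6929 = 2.2636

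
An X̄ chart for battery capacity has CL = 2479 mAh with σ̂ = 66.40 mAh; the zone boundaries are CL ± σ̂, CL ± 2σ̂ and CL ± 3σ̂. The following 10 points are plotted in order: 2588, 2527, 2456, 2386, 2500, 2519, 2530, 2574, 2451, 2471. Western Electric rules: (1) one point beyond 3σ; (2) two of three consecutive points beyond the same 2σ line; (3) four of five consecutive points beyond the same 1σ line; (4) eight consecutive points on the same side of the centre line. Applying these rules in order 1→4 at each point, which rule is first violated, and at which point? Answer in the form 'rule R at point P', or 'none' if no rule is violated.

Zone of each point (C = within 1σ̂, B = 1σ̂–2σ̂, A = 2σ̂–3σ̂, * = beyond 3σ̂; sign = side of CL): 1:+B, 2:+C, 3:-C, 4:-B, 5:+C, 6:+C, 7:+C, 8:+B, 9:-C, 10:-C
No rule fires across all 10 points.

none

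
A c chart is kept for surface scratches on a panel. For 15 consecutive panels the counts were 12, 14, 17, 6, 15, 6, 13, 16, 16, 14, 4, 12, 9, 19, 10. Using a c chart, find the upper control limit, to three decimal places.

22.679

c̄ = (12 + 14 + 17 + 6 + 15 + 6 + 13 + 16 + 16 + 14 + 4 + 12 + 9 + 19 + 10) / 15 = 183 / 15 = 12.2000
UCL = c̄ + 3√c̄ = 12.2000 + 3 × √12.2000 = 12.2000 + 3 × 3.4928 = 22.6785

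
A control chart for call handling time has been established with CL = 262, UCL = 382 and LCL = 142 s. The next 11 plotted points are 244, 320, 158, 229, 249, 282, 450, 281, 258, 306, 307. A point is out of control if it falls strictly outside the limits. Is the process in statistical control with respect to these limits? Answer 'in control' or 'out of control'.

Compare each point to [142, 382]: sample 7 = 450 > UCL.

out of control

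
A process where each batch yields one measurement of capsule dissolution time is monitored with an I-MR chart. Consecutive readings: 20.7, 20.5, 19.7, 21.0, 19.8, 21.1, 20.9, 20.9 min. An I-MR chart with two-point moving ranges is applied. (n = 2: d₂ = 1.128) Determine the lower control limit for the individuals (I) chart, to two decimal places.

X̄ = (20.7 + 20.5 + 19.7 + 21.0 + 19.8 + 21.1 + 20.9 + 20.9) / 8 = 20.5750
Moving ranges: 0.2, 0.8, 1.3, 1.2, 1.3, 0.2, 0.0; M̄R̄ = 5.0000 / 7 = 0.7143
LCL = X̄ − 3·M̄R̄/d₂ = 20.5750 − 3 × 0.7143 / 1.128 = 18.6753

18.68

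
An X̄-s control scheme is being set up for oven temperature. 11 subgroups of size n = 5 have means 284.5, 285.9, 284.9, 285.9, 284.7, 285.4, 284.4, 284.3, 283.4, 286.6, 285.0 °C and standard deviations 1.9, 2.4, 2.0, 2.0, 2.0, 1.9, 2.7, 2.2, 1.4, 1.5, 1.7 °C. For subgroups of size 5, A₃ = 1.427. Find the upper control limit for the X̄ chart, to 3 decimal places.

X̄̄ = (284.5 + 285.9 + 284.9 + 285.9 + 284.7 + 285.4 + 284.4 + 284.3 + 283.4 + 286.6 + 285.0) / 11 = 285.0000
s̄ = (1.9 + 2.4 + 2.0 + 2.0 + 2.0 + 1.9 + 2.7 + 2.2 + 1.4 + 1.5 + 1.7) / 11 = 1.9727
UCL = X̄̄ + A₃·s̄ = 285.0000 + 1.427 × 1.9727 = 287.8151

287.815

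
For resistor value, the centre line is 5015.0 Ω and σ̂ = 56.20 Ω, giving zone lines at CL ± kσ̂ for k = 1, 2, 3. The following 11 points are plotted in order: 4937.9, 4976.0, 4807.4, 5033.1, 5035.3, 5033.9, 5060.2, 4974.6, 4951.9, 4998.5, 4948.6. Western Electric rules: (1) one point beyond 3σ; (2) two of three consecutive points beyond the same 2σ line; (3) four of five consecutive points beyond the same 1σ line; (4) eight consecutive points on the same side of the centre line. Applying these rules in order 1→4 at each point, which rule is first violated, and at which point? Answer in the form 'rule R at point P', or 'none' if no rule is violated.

Zone of each point (C = within 1σ̂, B = 1σ̂–2σ̂, A = 2σ̂–3σ̂, * = beyond 3σ̂; sign = side of CL): 1:-B, 2:-C, 3:-*, 4:+C, 5:+C, 6:+C, 7:+C, 8:-C, 9:-B, 10:-C, 11:-B
Rule 1 (one point beyond the 3σ limits) is satisfied at point 3.

rule 1 at point 3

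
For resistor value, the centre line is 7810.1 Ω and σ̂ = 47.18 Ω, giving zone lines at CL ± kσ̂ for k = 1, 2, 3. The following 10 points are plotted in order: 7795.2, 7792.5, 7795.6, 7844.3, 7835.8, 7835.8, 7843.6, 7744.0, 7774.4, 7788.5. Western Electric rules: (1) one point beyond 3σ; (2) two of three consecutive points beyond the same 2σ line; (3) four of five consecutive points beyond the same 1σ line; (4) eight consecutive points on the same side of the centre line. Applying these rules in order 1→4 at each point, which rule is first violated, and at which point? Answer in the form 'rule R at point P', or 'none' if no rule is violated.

Zone of each point (C = within 1σ̂, B = 1σ̂–2σ̂, A = 2σ̂–3σ̂, * = beyond 3σ̂; sign = side of CL): 1:-C, 2:-C, 3:-C, 4:+C, 5:+C, 6:+C, 7:+C, 8:-B, 9:-C, 10:-C
No rule fires across all 10 points.

none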